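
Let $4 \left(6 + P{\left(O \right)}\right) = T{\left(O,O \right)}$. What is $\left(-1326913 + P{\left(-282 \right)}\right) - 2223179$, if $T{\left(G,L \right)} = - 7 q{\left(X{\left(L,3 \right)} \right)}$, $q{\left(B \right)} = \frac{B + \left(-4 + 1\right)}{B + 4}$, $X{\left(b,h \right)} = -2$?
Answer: $- \frac{28400749}{8} \approx -3.5501 \cdot 10^{6}$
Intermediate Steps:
$q{\left(B \right)} = \frac{-3 + B}{4 + B}$ ($q{\left(B \right)} = \frac{B - 3}{4 + B} = \frac{-3 + B}{4 + B}$)
$T{\left(G,L \right)} = \frac{35}{2}$ ($T{\left(G,L \right)} = - 7 \frac{-3 - 2}{4 - 2} = - 7 \cdot \frac{1}{2} \left(-5\right) = \left(-7\right) \left(- \frac{5}{2}\right) = \frac{35}{2}$)
$P{\left(O \right)} = - \frac{13}{8}$ ($P{\left(O \right)} = -6 + \frac{1}{4} \cdot \frac{35}{2} = -6 + \frac{35}{8} = - \frac{13}{8}$)
$\left(-1326913 + P{\left(-282 \right)}\right) - 2223179 = \left(-1326913 - \frac{13}{8}\right) - 2223179 = - \frac{10615317}{8} - 2223179 = - \frac{28400749}{8}$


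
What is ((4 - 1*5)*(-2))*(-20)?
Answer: -40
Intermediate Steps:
((4 - 1*5)*(-2))*(-20) = ((4 - 5)*(-2))*(-20) = -1*(-2)*(-20) = 2*(-20) = -40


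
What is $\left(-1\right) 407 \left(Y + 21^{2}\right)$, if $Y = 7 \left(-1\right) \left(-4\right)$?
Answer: $-190883$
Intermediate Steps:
$Y = 28$ ($Y = \left(-7\right) \left(-4\right) = 28$)
$\left(-1\right) 407 \left(Y + 21^{2}\right) = \left(-1\right) 407 \left(28 + 21^{2}\right) = - 407 \left(28 + 441\right) = \left(-407\right) 469 = -190883$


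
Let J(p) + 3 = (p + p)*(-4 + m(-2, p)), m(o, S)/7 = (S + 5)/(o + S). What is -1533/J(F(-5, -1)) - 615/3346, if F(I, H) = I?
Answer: -5152173/123802 ≈ -41.616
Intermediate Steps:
m(o, S) = 7*(5 + S)/(S + o) (m(o, S) = 7*((S + 5)/(o + S)) = 7*((5 + S)/(S + o)) = 7*(5 + S)/(S + o))
J(p) = -3 + 2*p*(-4 + 7*(5 + p)/(-2 + p)) (J(p) = -3 + (p + p)*(-4 + 7*(5 + p)/(p - 2)) = -3 + (2*p)*(-4 + 7*(5 + p)/(-2 + p)) = -3 + 2*p*(-4 + 7*(5 + p)/(-2 + p)))
-1533/J(F(-5, -1)) - 615/3346 = -1533*(-2 - 5)/(6 + 6*(-5)² + 83*(-5)) - 615/3346 = -1533*(-7/(6 + 6*25 - 415)) - 615*1/3346 = -1533*(-7/(6 + 150 - 415)) - 615/3346 = -1533/((-⅐*(-259))) - 615/3346 = -1533/37 - 615/3346 = -5152173/123802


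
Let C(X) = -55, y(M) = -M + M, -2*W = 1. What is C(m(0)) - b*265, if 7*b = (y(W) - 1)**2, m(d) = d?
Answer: -650/7 ≈ -92.857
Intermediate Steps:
W = -1/2 (W = -1/2*1 = -1/2 ≈ -0.50000)
y(M) = 0
b = 1/7 (b = (0 - 1)**2/7 = (1/7)*(-1)**2 = (1/7)*1 = 1/7 ≈ 0.14286)
C(m(0)) - b*265 = -55 - 265/7 = -650/7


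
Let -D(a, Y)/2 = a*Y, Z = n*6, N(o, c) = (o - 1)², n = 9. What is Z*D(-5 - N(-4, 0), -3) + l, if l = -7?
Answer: -9727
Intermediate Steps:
N(o, c) = (-1 + o)²
Z = 54 (Z = 9*6 = 54)
D(a, Y) = -2*Y*a (D(a, Y) = -2*a*Y = -2*Y*a)
Z*D(-5 - N(-4, 0), -3) + l = 54*(-2*(-3)*(-5 - (-1 - 4)²)) - 7 = 54*(-2*(-3)*(-5 - 1*(-5)²)) - 7 = 54*(-2*(-3)*(-5 - 1*25)) - 7 = 54*(-2*(-3)*(-5 - 25)) - 7 = 54*(-2*(-3)*(-30)) - 7 = 54*(-180) - 7 = -9720 - 7 = -9727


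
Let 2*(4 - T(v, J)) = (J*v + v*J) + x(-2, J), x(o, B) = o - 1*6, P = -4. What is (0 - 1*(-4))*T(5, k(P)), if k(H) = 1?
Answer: 12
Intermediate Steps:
x(o, B) = -6 + o (x(o, B) = o - 6 = -6 + o)
T(v, J) = 8 - J*v (T(v, J) = 4 - ((J*v + v*J) + (-6 - 2))/2 = 4 - ((J*v + J*v) - 8)/2 = 4 - (2*J*v - 8)/2 = 4 - (-8 + 2*J*v)/2 = 4 + (4 - J*v) = 8 - J*v)
(0 - 1*(-4))*T(5, k(P)) = (0 - 1*(-4))*(8 - 1*1*5) = (0 + 4)*(8 - 5) = 4*3 = 12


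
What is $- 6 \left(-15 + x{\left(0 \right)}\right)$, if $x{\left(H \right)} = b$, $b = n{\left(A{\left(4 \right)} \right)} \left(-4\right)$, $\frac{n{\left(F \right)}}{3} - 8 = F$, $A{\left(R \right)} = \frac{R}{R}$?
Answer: $738$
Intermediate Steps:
$A{\left(R \right)} = 1$
$n{\left(F \right)} = 24 + 3 F$
$b = -108$ ($b = \left(24 + 3 \cdot 1\right) \left(-4\right) = \left(24 + 3\right) \left(-4\right) = 27 \left(-4\right) = -108$)
$x{\left(H \right)} = -108$
$- 6 \left(-15 + x{\left(0 \right)}\right) = - 6 \left(-15 - 108\right) = \left(-6\right) \left(-123\right) = 738$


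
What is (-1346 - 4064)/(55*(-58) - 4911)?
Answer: 5410/8101 ≈ 0.66782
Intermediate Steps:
(-1346 - 4064)/(55*(-58) - 4911) = -5410/(-3190 - 4911) = -5410/(-8101) = -5410*(-1/8101) = 5410/8101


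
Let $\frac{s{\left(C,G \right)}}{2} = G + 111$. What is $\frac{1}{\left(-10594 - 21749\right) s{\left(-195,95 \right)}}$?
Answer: $- \frac{1}{13325316} \approx -7.5045 \cdot 10^{-8}$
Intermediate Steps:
$s{\left(C,G \right)} = 222 + 2 G$ ($s{\left(C,G \right)} = 2 \left(G + 111\right) = 2 \left(111 + G\right) = 222 + 2 G$)
$\frac{1}{\left(-10594 - 21749\right) s{\left(-195,95 \right)}} = \frac{1}{\left(-10594 - 21749\right) \left(222 + 2 \cdot 95\right)} = \frac{1}{\left(-32343\right) \left(222 + 190\right)} = - \frac{1}{32343 \cdot 412} = \left(- \frac{1}{32343}\right) \frac{1}{412} = - \frac{1}{13325316}$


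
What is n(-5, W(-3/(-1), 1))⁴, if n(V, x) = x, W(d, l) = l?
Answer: 1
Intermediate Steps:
n(-5, W(-3/(-1), 1))⁴ = 1⁴ = 1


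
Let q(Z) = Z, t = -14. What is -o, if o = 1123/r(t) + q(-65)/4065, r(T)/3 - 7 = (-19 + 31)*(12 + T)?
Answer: 101518/4607 ≈ 22.036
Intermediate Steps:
r(T) = 453 + 36*T (r(T) = 21 + 3*((-19 + 31)*(12 + T)) = 21 + 3*(12*(12 + T)) = 21 + 3*(144 + 12*T) = 21 + (432 + 36*T) = 453 + 36*T)
o = -101518/4607 (o = 1123/(453 + 36*(-14)) - 65/4065 = 1123/(453 - 504) - 65*1/4065 = 1123/(-51) - 13/813 = 1123*(-1/51) - 13/813 = -1123/51 - 13/813 = -101518/4607 ≈ -22.036)
-o = -1*(-101518/4607) = 101518/4607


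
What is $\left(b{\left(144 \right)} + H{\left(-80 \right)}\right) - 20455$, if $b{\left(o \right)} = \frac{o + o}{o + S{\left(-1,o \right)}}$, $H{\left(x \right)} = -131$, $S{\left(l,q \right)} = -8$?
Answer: $- \frac{349926}{17} \approx -20584.0$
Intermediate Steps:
$b{\left(o \right)} = \frac{2 o}{-8 + o}$ ($b{\left(o \right)} = \frac{o + o}{o - 8} = \frac{2 o}{-8 + o}$)
$\left(b{\left(144 \right)} + H{\left(-80 \right)}\right) - 20455 = \left(2 \cdot 144 \frac{1}{-8 + 144} - 131\right) - 20455 = \left(2 \cdot 144 \cdot \frac{1}{136} - 131\right) - 20455 = \left(\frac{36}{17} - 131\right) - 20455 = - \frac{2191}{17} - 20455 = - \frac{349926}{17}$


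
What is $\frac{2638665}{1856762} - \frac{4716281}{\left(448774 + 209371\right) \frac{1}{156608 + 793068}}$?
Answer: $- \frac{8316321766716876047}{1222018626490} \approx -6.8054 \cdot 10^{6}$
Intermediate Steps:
$\frac{2638665}{1856762} - \frac{4716281}{\left(448774 + 209371\right) \frac{1}{156608 + 793068}} = 2638665 \cdot \frac{1}{1856762} - \frac{4716281}{658145 \cdot \frac{1}{949676}} = \frac{2638665}{1856762} - \frac{4716281}{658145 \cdot \frac{1}{949676}} = \frac{2638665}{1856762} - \frac{4716281}{\frac{658145}{949676}} = \frac{2638665}{1856762} - \frac{4478938874956}{658145} = - \frac{8316321766716876047}{1222018626490}$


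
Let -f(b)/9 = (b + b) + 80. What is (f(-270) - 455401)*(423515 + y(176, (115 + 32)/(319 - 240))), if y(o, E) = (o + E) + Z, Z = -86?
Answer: -15101423191862/79 ≈ -1.9116e+11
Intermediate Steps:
y(o, E) = -86 + E + o (y(o, E) = (o + E) - 86 = (E + o) - 86 = -86 + E + o)
f(b) = -720 - 18*b (f(b) = -9*((b + b) + 80) = -9*(2*b + 80) = -9*(80 + 2*b) = -720 - 18*b)
(f(-270) - 455401)*(423515 + y(176, (115 + 32)/(319 - 240))) = ((-720 - 18*(-270)) - 455401)*(423515 + (-86 + (115 + 32)/(319 - 240) + 176)) = ((-720 + 4860) - 455401)*(423515 + (-86 + 147/79 + 176)) = (4140 - 455401)*(423515 + (-86 + 147*(1/79) + 176)) = -451261*(423515 + (-86 + 147/79 + 176)) = -451261*(423515 + 7257/79) = -451261*33464942/79 = -15101423191862/79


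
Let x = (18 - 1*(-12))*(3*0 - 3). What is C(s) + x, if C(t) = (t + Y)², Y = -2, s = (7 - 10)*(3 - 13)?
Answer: 694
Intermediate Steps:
s = 30 (s = -3*(-10) = 30)
x = -90 (x = (18 + 12)*(0 - 3) = 30*(-3) = -90)
C(t) = (-2 + t)² (C(t) = (t - 2)² = (-2 + t)²)
C(s) + x = (-2 + 30)² - 90 = 28² - 90 = 784 - 90 = 694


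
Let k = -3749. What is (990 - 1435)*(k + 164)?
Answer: 1595325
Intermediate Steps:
(990 - 1435)*(k + 164) = (990 - 1435)*(-3749 + 164) = -445*(-3585) = 1595325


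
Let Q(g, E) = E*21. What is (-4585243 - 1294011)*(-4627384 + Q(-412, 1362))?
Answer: 27037407468628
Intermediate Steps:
Q(g, E) = 21*E
(-4585243 - 1294011)*(-4627384 + Q(-412, 1362)) = (-4585243 - 1294011)*(-4627384 + 21*1362) = -5879254*(-4627384 + 28602) = -5879254*(-4598782) = 27037407468628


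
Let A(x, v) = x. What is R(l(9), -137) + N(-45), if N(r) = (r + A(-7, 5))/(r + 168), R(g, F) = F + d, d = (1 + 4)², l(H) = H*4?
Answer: -13828/123 ≈ -112.42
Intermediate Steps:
l(H) = 4*H
d = 25 (d = 5² = 25)
R(g, F) = 25 + F (R(g, F) = F + 25 = 25 + F)
N(r) = (-7 + r)/(168 + r) (N(r) = (r - 7)/(r + 168) = (-7 + r)/(168 + r))
R(l(9), -137) + N(-45) = (25 - 137) + (-7 - 45)/(168 - 45) = -112 - 52/123 = -13828/123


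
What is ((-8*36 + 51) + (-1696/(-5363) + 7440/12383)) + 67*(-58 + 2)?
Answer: -264848703393/66410029 ≈ -3988.1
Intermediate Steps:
((-8*36 + 51) + (-1696/(-5363) + 7440/12383)) + 67*(-58 + 2) = ((-288 + 51) + (-1696*(-1/5363) + 7440*(1/12383))) + 67*(-56) = (-237 + (1696/5363 + 7440/12383)) - 3752 = (-237 + 60902288/66410029) - 3752 = -15678274585/66410029 - 3752 = -264848703393/66410029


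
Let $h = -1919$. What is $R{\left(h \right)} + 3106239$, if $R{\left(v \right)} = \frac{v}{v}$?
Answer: $3106240$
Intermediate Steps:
$R{\left(v \right)} = 1$
$R{\left(h \right)} + 3106239 = 1 + 3106239 = 3106240$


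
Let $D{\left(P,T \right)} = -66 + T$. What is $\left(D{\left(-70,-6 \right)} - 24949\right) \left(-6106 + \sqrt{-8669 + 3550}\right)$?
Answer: $152778226 - 25021 i \sqrt{5119} \approx 1.5278 \cdot 10^{8} - 1.7902 \cdot 10^{6} i$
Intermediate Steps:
$\left(D{\left(-70,-6 \right)} - 24949\right) \left(-6106 + \sqrt{-8669 + 3550}\right) = \left(\left(-66 - 6\right) - 24949\right) \left(-6106 + \sqrt{-8669 + 3550}\right) = \left(-72 - 24949\right) \left(-6106 + \sqrt{-5119}\right) = - 25021 \left(-6106 + i \sqrt{5119}\right) = 152778226 - 25021 i \sqrt{5119}$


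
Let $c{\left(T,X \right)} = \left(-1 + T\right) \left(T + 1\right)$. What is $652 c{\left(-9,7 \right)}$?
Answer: $52160$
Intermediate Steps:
$c{\left(T,X \right)} = \left(1 + T\right) \left(-1 + T\right)$ ($c{\left(T,X \right)} = \left(-1 + T\right) \left(1 + T\right) = \left(1 + T\right) \left(-1 + T\right)$)
$652 c{\left(-9,7 \right)} = 652 \left(-1 + \left(-9\right)^{2}\right) = 652 \left(-1 + 81\right) = 652 \cdot 80 = 52160$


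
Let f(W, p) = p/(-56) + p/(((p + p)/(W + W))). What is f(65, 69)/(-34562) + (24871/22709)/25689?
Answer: -2035082505959/1129099205783472 ≈ -0.0018024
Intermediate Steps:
f(W, p) = W - p/56 (f(W, p) = p*(-1/56) + p/(((2*p)/((2*W)))) = -p/56 + p/(((2*p)*(1/(2*W)))) = -p/56 + p/((p/W)) = -p/56 + p*(W/p) = -p/56 + W = W - p/56)
f(65, 69)/(-34562) + (24871/22709)/25689 = (65 - 1/56*69)/(-34562) + (24871/22709)/25689 = (65 - 69/56)*(-1/34562) + (24871*(1/22709))*(1/25689) = (3571/56)*(-1/34562) + (24871/22709)*(1/25689) = -3571/1935472 + 24871/583371501 = -2035082505959/1129099205783472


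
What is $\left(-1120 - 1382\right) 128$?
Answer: $-320256$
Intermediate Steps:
$\left(-1120 - 1382\right) 128 = \left(-2502\right) 128 = -320256$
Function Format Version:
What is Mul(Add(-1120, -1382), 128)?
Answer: -320256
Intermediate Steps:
Mul(Add(-1120, -1382), 128) = Mul(-2502, 128) = -320256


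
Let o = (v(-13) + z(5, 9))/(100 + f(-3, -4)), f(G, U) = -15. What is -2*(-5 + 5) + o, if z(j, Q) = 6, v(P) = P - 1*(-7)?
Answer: 0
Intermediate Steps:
v(P) = 7 + P (v(P) = P + 7 = 7 + P)
o = 0 (o = ((7 - 13) + 6)/(100 - 15) = (-6 + 6)/85 = 0*(1/85) = 0)
-2*(-5 + 5) + o = -2*(-5 + 5) + 0 = -2*0 + 0 = 0 + 0 = 0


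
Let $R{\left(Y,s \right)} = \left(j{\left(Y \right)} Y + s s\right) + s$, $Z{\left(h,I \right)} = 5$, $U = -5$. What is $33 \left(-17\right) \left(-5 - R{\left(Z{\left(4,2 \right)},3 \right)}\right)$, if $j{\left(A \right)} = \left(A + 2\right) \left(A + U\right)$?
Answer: $9537$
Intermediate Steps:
$j{\left(A \right)} = \left(-5 + A\right) \left(2 + A\right)$ ($j{\left(A \right)} = \left(A + 2\right) \left(A - 5\right) = \left(2 + A\right) \left(-5 + A\right) = \left(-5 + A\right) \left(2 + A\right)$)
$R{\left(Y,s \right)} = s + s^{2} + Y \left(-10 + Y^{2} - 3 Y\right)$ ($R{\left(Y,s \right)} = \left(\left(-10 + Y^{2} - 3 Y\right) Y + s s\right) + s = \left(Y \left(-10 + Y^{2} - 3 Y\right) + s^{2}\right) + s = \left(s^{2} + Y \left(-10 + Y^{2} - 3 Y\right)\right) + s = s + s^{2} + Y \left(-10 + Y^{2} - 3 Y\right)$)
$33 \left(-17\right) \left(-5 - R{\left(Z{\left(4,2 \right)},3 \right)}\right) = 33 \left(-17\right) \left(-5 - \left(3 + 3^{2} + 5 \left(-10 + 5^{2} - 15\right)\right)\right) = - 561 \left(-5 - \left(3 + 9 + 5 \left(-10 + 25 - 15\right)\right)\right) = - 561 \left(-5 - \left(3 + 9 + 5 \cdot 0\right)\right) = - 561 \left(-5 - \left(3 + 9 + 0\right)\right) = - 561 \left(-5 - 12\right) = \left(-561\right) \left(-17\right) = 9537$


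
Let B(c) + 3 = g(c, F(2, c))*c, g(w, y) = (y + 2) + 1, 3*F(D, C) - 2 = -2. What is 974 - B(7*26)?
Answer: 431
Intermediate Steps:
F(D, C) = 0 (F(D, C) = ⅔ + (⅓)*(-2) = ⅔ - ⅔ = 0)
g(w, y) = 3 + y (g(w, y) = (2 + y) + 1 = 3 + y)
B(c) = -3 + 3*c (B(c) = -3 + (3 + 0)*c = -3 + 3*c)
974 - B(7*26) = 974 - (-3 + 3*(7*26)) = 974 - (-3 + 3*182) = 974 - (-3 + 546) = 974 - 1*543 = 974 - 543 = 431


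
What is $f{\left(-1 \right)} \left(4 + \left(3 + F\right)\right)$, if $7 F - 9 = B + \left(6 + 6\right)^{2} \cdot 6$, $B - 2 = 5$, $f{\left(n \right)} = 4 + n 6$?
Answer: $- \frac{1858}{7} \approx -265.43$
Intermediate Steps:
$f{\left(n \right)} = 4 + 6 n$
$B = 7$ ($B = 2 + 5 = 7$)
$F = \frac{880}{7}$ ($F = \frac{9}{7} + \frac{7 + \left(6 + 6\right)^{2} \cdot 6}{7} = \frac{9}{7} + \frac{7 + 12^{2} \cdot 6}{7} = \frac{9}{7} + \frac{7 + 144 \cdot 6}{7} = \frac{9}{7} + \frac{7 + 864}{7} = \frac{9}{7} + \frac{1}{7} \cdot 871 = \frac{9}{7} + \frac{871}{7} = \frac{880}{7} \approx 125.71$)
$f{\left(-1 \right)} \left(4 + \left(3 + F\right)\right) = \left(4 + 6 \left(-1\right)\right) \left(4 + \left(3 + \frac{880}{7}\right)\right) = \left(4 - 6\right) \left(4 + \frac{901}{7}\right) = \left(-2\right) \frac{929}{7} = - \frac{1858}{7}$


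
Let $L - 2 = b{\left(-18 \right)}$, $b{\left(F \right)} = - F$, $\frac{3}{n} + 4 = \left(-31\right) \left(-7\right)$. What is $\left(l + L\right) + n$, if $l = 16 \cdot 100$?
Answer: $\frac{115021}{71} \approx 1620.0$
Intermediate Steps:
$n = \frac{1}{71}$ ($n = \frac{3}{-4 - -217} = \frac{3}{-4 + 217} = \frac{3}{213} = 3 \cdot \frac{1}{213} = \frac{1}{71} \approx 0.014085$)
$L = 20$ ($L = 2 - -18 = 2 + 18 = 20$)
$l = 1600$
$\left(l + L\right) + n = \left(1600 + 20\right) + \frac{1}{71} = 1620 + \frac{1}{71} = \frac{115021}{71}$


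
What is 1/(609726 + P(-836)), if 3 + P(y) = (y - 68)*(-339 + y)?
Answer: 1/1671923 ≈ 5.9811e-7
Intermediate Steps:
P(y) = -3 + (-339 + y)*(-68 + y) (P(y) = -3 + (y - 68)*(-339 + y) = -3 + (-68 + y)*(-339 + y) = -3 + (-339 + y)*(-68 + y))
1/(609726 + P(-836)) = 1/(609726 + (23049 + (-836)² - 407*(-836))) = 1/(609726 + (23049 + 698896 + 340252)) = 1/(609726 + 1062197) = 1/1671923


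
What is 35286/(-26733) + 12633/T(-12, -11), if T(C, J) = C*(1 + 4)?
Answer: -37759461/178220 ≈ -211.87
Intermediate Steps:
T(C, J) = 5*C (T(C, J) = C*5 = 5*C)
35286/(-26733) + 12633/T(-12, -11) = 35286/(-26733) + 12633/((5*(-12))) = 35286*(-1/26733) + 12633/(-60) = -11762/8911 + 12633*(-1/60) = -11762/8911 - 4211/20 = -37759461/178220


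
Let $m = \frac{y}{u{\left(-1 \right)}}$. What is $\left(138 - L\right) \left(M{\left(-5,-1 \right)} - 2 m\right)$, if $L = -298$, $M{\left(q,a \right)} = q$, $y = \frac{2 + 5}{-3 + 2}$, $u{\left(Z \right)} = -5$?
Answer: $- \frac{17004}{5} \approx -3400.8$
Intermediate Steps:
$y = -7$ ($y = \frac{7}{-1} = 7 \left(-1\right) = -7$)
$m = \frac{7}{5}$ ($m = - \frac{7}{-5} = \left(-7\right) \left(- \frac{1}{5}\right) = \frac{7}{5} \approx 1.4$)
$\left(138 - L\right) \left(M{\left(-5,-1 \right)} - 2 m\right) = \left(138 - -298\right) \left(-5 - \frac{14}{5}\right) = \left(138 + 298\right) \left(-5 - \frac{14}{5}\right) = 436 \left(- \frac{39}{5}\right) = - \frac{17004}{5}$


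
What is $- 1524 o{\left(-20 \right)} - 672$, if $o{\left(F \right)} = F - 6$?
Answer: $38952$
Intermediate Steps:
$o{\left(F \right)} = -6 + F$
$- 1524 o{\left(-20 \right)} - 672 = - 1524 \left(-6 - 20\right) - 672 = \left(-1524\right) \left(-26\right) - 672 = 39624 - 672 = 38952$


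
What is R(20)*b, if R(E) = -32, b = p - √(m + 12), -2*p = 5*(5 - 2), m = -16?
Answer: 240 + 64*I ≈ 240.0 + 64.0*I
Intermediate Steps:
p = -15/2 (p = -5*(5 - 2)/2 = -5*3/2 = -½*15 = -15/2 ≈ -7.5000)
b = -15/2 - 2*I (b = -15/2 - √(-16 + 12) = -15/2 - √(-4) = -15/2 - 2*I ≈ -7.5 - 2.0*I)
R(20)*b = -32*(-15/2 - 2*I) = 240 + 64*I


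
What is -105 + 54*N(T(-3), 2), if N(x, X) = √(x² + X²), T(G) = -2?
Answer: -105 + 108*√2 ≈ 47.735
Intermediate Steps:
N(x, X) = √(X² + x²)
-105 + 54*N(T(-3), 2) = -105 + 54*√(2² + (-2)²) = -105 + 54*√(4 + 4) = -105 + 54*√8 = -105 + 54*(2*√2) = -105 + 108*√2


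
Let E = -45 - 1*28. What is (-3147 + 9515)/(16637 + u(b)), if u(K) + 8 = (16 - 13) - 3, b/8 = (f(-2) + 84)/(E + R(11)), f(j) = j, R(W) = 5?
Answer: 6368/16629 ≈ 0.38295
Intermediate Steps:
E = -73 (E = -45 - 28 = -73)
b = -164/17 (b = 8*((-2 + 84)/(-73 + 5)) = 8*(82/(-68)) = 8*(82*(-1/68)) = 8*(-41/34) = -164/17 ≈ -9.6471)
u(K) = -8 (u(K) = -8 + ((16 - 13) - 3) = -8 + (3 - 3) = -8 + 0 = -8)
(-3147 + 9515)/(16637 + u(b)) = (-3147 + 9515)/(16637 - 8) = 6368/16629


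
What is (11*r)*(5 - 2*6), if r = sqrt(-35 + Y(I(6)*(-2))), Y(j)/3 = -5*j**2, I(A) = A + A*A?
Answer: -4235*I*sqrt(35) ≈ -25055.0*I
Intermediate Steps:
I(A) = A + A**2
Y(j) = -15*j**2 (Y(j) = 3*(-5*j**2) = -15*j**2)
r = 55*I*sqrt(35) (r = sqrt(-35 - 15*144*(1 + 6)**2) = sqrt(-35 - 15*((6*7)*(-2))**2) = sqrt(-35 - 15*(42*(-2))**2) = sqrt(-35 - 15*(-84)**2) = sqrt(-35 - 15*7056) = sqrt(-35 - 105840) = sqrt(-105875) = 55*I*sqrt(35) ≈ 325.38*I)
(11*r)*(5 - 2*6) = (11*(55*I*sqrt(35)))*(5 - 2*6) = (605*I*sqrt(35))*(5 - 12) = (605*I*sqrt(35))*(-7) = -4235*I*sqrt(35)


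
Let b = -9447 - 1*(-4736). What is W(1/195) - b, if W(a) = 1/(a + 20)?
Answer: 18377806/3901 ≈ 4711.0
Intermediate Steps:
b = -4711 (b = -9447 + 4736 = -4711)
W(a) = 1/(20 + a)
W(1/195) - b = 1/(20 + 1/195) - 1*(-4711) = 1/(20 + 1/195) + 4711 = 1/(3901/195) + 4711 = 195/3901 + 4711 = 18377806/3901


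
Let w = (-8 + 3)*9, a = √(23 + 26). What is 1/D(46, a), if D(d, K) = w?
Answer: -1/45 ≈ -0.022222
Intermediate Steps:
a = 7 (a = √49 = 7)
w = -45 (w = -5*9 = -45)
D(d, K) = -45
1/D(46, a) = 1/(-45) = -1/45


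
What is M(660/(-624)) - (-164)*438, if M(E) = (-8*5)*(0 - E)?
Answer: 933266/13 ≈ 71790.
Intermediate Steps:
M(E) = 40*E (M(E) = -(-40)*E = 40*E)
M(660/(-624)) - (-164)*438 = 40*(660/(-624)) - (-164)*438 = 40*(660*(-1/624)) - 1*(-71832) = 40*(-55/52) + 71832 = -550/13 + 71832 = 933266/13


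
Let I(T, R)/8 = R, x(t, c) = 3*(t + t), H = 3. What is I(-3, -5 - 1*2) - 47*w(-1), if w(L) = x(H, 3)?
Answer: -902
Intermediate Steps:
x(t, c) = 6*t (x(t, c) = 3*(2*t) = 6*t)
w(L) = 18 (w(L) = 6*3 = 18)
I(T, R) = 8*R
I(-3, -5 - 1*2) - 47*w(-1) = 8*(-5 - 1*2) - 47*18 = 8*(-5 - 2) - 846 = 8*(-7) - 846 = -56 - 846 = -902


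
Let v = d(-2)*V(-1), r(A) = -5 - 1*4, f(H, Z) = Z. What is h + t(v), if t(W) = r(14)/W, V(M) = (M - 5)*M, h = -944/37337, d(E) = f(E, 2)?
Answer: -115787/149348 ≈ -0.77528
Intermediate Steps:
d(E) = 2
h = -944/37337 (h = -944*1/37337 = -944/37337 ≈ -0.025283)
V(M) = M*(-5 + M) (V(M) = (-5 + M)*M = M*(-5 + M))
r(A) = -9 (r(A) = -5 - 4 = -9)
v = 12 (v = 2*(-(-5 - 1)) = 2*(-1*(-6)) = 2*6 = 12)
t(W) = -9/W
h + t(v) = -944/37337 - 9/12 = -944/37337 - 9*1/12 = -944/37337 - 3/4 = -115787/149348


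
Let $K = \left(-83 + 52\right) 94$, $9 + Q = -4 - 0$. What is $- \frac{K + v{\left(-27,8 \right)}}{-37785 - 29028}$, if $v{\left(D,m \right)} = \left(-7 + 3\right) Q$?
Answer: $- \frac{954}{22271} \approx -0.042836$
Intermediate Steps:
$Q = -13$ ($Q = -9 - 4 = -13$)
$v{\left(D,m \right)} = 52$ ($v{\left(D,m \right)} = \left(-7 + 3\right) \left(-13\right) = \left(-4\right) \left(-13\right) = 52$)
$K = -2914$ ($K = \left(-31\right) 94 = -2914$)
$- \frac{K + v{\left(-27,8 \right)}}{-37785 - 29028} = - \frac{-2914 + 52}{-37785 - 29028} = - \frac{-2862}{-66813} = - \frac{\left(-2862\right) \left(-1\right)}{66813} = \left(-1\right) \frac{954}{22271} = - \frac{954}{22271}$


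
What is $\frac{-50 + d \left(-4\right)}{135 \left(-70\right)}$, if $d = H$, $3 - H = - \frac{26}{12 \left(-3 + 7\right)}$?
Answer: $\frac{11}{1620} \approx 0.0067901$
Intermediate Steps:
$H = \frac{85}{24}$ ($H = 3 - - \frac{26}{12 \left(-3 + 7\right)} = 3 - - \frac{26}{12 \cdot 4} = 3 - - \frac{26}{48} = 3 - \left(-26\right) \frac{1}{48} = 3 - - \frac{13}{24} = 3 + \frac{13}{24} = \frac{85}{24} \approx 3.5417$)
$d = \frac{85}{24} \approx 3.5417$
$\frac{-50 + d \left(-4\right)}{135 \left(-70\right)} = \frac{-50 + \frac{85}{24} \left(-4\right)}{135 \left(-70\right)} = \frac{-50 - \frac{85}{6}}{-9450} = \left(- \frac{385}{6}\right) \left(- \frac{1}{9450}\right) = \frac{11}{1620}$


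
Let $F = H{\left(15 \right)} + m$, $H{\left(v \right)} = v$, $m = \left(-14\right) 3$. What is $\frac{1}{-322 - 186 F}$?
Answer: $\frac{1}{4700} \approx 0.00021277$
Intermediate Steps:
$m = -42$
$F = -27$ ($F = 15 - 42 = -27$)
$\frac{1}{-322 - 186 F} = \frac{1}{-322 - -5022} = \frac{1}{-322 + 5022} = \frac{1}{4700}$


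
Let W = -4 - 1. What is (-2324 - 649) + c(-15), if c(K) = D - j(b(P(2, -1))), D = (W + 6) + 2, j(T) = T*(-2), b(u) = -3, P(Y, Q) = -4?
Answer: -2976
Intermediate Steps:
W = -5
j(T) = -2*T
D = 3 (D = (-5 + 6) + 2 = 1 + 2 = 3)
c(K) = -3 (c(K) = 3 - (-2)*(-3) = 3 - 1*6 = 3 - 6 = -3)
(-2324 - 649) + c(-15) = (-2324 - 649) - 3 = -2973 - 3 = -2976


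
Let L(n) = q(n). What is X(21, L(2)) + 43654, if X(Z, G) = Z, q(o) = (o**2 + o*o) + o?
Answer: 43675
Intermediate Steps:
q(o) = o + 2*o**2 (q(o) = (o**2 + o**2) + o = 2*o**2 + o = o + 2*o**2)
L(n) = n*(1 + 2*n)
X(21, L(2)) + 43654 = 21 + 43654 = 43675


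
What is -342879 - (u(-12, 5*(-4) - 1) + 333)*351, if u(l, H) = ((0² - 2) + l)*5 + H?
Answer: -427821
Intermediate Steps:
u(l, H) = -10 + H + 5*l (u(l, H) = ((0 - 2) + l)*5 + H = (-2 + l)*5 + H = (-10 + 5*l) + H = -10 + H + 5*l)
-342879 - (u(-12, 5*(-4) - 1) + 333)*351 = -342879 - ((-10 + (5*(-4) - 1) + 5*(-12)) + 333)*351 = -342879 - ((-10 + (-20 - 1) - 60) + 333)*351 = -342879 - ((-10 - 21 - 60) + 333)*351 = -342879 - (-91 + 333)*351 = -342879 - 242*351 = -342879 - 1*84942 = -342879 - 84942 = -427821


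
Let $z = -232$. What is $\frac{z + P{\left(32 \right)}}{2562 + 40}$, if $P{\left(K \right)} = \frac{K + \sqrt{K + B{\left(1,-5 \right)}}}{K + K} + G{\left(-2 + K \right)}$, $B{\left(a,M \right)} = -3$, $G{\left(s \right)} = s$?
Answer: $- \frac{403}{5204} + \frac{\sqrt{29}}{166528} \approx -0.077408$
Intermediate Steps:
$P{\left(K \right)} = -2 + K + \frac{K + \sqrt{-3 + K}}{2 K}$ ($P{\left(K \right)} = \frac{K + \sqrt{K - 3}}{K + K} + \left(-2 + K\right) = \frac{K + \sqrt{-3 + K}}{2 K} + \left(-2 + K\right) = -2 + K + \frac{K + \sqrt{-3 + K}}{2 K}$)
$\frac{z + P{\left(32 \right)}}{2562 + 40} = \frac{-232 + \left(- \frac{3}{2} + 32 + \frac{\sqrt{-3 + 32}}{2 \cdot 32}\right)}{2562 + 40} = \frac{-232 + \left(- \frac{3}{2} + 32 + \frac{1}{2} \cdot \frac{1}{32} \sqrt{29}\right)}{2602} = \left(-232 + \left(- \frac{3}{2} + 32 + \frac{\sqrt{29}}{64}\right)\right) \frac{1}{2602} = \left(-232 + \left(\frac{61}{2} + \frac{\sqrt{29}}{64}\right)\right) \frac{1}{2602} = \left(- \frac{403}{2} + \frac{\sqrt{29}}{64}\right) \frac{1}{2602} = - \frac{403}{5204} + \frac{\sqrt{29}}{166528}$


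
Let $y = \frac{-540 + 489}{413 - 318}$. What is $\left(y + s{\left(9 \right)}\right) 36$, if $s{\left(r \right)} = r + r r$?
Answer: $\frac{305964}{95} \approx 3220.7$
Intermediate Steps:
$s{\left(r \right)} = r + r^{2}$
$y = - \frac{51}{95} \approx -0.53684$
$\left(y + s{\left(9 \right)}\right) 36 = \left(- \frac{51}{95} + 9 \left(1 + 9\right)\right) 36 = \left(- \frac{51}{95} + 9 \cdot 10\right) 36 = \left(- \frac{51}{95} + 90\right) 36 = \frac{8499}{95} \cdot 36 = \frac{305964}{95}$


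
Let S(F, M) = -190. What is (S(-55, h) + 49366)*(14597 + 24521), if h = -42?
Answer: 1923666768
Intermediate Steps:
(S(-55, h) + 49366)*(14597 + 24521) = (-190 + 49366)*(14597 + 24521) = 49176*39118 = 1923666768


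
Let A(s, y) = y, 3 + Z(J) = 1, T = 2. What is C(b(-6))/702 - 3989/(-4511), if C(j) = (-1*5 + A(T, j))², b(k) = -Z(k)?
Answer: 24281/27066 ≈ 0.89710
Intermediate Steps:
Z(J) = -2 (Z(J) = -3 + 1 = -2)
b(k) = 2 (b(k) = -1*(-2) = 2)
C(j) = (-5 + j)² (C(j) = (-1*5 + j)² = (-5 + j)²)
C(b(-6))/702 - 3989/(-4511) = (-5 + 2)²/702 - 3989/(-4511) = (-3)²*(1/702) - 3989*(-1/4511) = 9*(1/702) + 3989/4511 = 1/78 + 3989/4511 = 24281/27066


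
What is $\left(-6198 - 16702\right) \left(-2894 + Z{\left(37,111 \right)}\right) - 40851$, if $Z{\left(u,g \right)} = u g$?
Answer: $-27818551$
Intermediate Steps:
$Z{\left(u,g \right)} = g u$
$\left(-6198 - 16702\right) \left(-2894 + Z{\left(37,111 \right)}\right) - 40851 = \left(-6198 - 16702\right) \left(-2894 + 111 \cdot 37\right) - 40851 = - 22900 \left(-2894 + 4107\right) - 40851 = \left(-22900\right) 1213 - 40851 = -27777700 - 40851 = -27818551$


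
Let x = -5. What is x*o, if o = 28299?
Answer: -141495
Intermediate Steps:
x*o = -5*28299 = -141495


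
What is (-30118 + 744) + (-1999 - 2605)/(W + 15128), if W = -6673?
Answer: -248361774/8455 ≈ -29375.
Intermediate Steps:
(-30118 + 744) + (-1999 - 2605)/(W + 15128) = (-30118 + 744) + (-1999 - 2605)/(-6673 + 15128) = -29374 - 4604/8455 = -248361774/8455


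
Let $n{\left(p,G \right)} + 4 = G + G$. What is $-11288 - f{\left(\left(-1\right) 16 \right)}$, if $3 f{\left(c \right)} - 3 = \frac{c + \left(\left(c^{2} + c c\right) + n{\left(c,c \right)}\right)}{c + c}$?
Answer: $- \frac{270821}{24} \approx -11284.0$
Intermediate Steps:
$n{\left(p,G \right)} = -4 + 2 G$ ($n{\left(p,G \right)} = -4 + \left(G + G\right) = -4 + 2 G$)
$f{\left(c \right)} = 1 + \frac{-4 + 2 c^{2} + 3 c}{6 c}$ ($f{\left(c \right)} = 1 + \frac{\left(c + \left(\left(c^{2} + c c\right) + \left(-4 + 2 c\right)\right)\right) \frac{1}{c + c}}{3} = 1 + \frac{\left(c + \left(\left(c^{2} + c^{2}\right) + \left(-4 + 2 c\right)\right)\right) \frac{1}{2 c}}{3} = 1 + \frac{\left(c + \left(2 c^{2} + \left(-4 + 2 c\right)\right)\right) \frac{1}{2 c}}{3} = 1 + \frac{\left(c + \left(-4 + 2 c + 2 c^{2}\right)\right) \frac{1}{2 c}}{3} = 1 + \frac{\left(-4 + 2 c^{2} + 3 c\right) \frac{1}{2 c}}{3} = 1 + \frac{\frac{1}{2} \frac{1}{c} \left(-4 + 2 c^{2} + 3 c\right)}{3} = 1 + \frac{-4 + 2 c^{2} + 3 c}{6 c}$)
$-11288 - f{\left(\left(-1\right) 16 \right)} = -11288 - \left(\frac{3}{2} - \frac{2}{3 \left(\left(-1\right) 16\right)} + \frac{\left(-1\right) 16}{3}\right) = -11288 - \left(\frac{3}{2} - \frac{2}{3 \left(-16\right)} + \frac{1}{3} \left(-16\right)\right) = -11288 - \left(\frac{3}{2} - - \frac{1}{24} - \frac{16}{3}\right) = -11288 - \left(\frac{3}{2} + \frac{1}{24} - \frac{16}{3}\right) = -11288 - - \frac{91}{24} = -11288 + \frac{91}{24} = - \frac{270821}{24}$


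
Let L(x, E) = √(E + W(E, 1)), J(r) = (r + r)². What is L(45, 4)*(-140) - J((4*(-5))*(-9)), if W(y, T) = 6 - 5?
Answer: -129600 - 140*√5 ≈ -1.2991e+5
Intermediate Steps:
W(y, T) = 1
J(r) = 4*r² (J(r) = (2*r)² = 4*r²)
L(x, E) = √(1 + E) (L(x, E) = √(E + 1) = √(1 + E))
L(45, 4)*(-140) - J((4*(-5))*(-9)) = √(1 + 4)*(-140) - 4*((4*(-5))*(-9))² = √5*(-140) - 4*(-20*(-9))² = -140*√5 - 4*180² = -140*√5 - 4*32400 = -140*√5 - 1*129600 = -140*√5 - 129600 = -129600 - 140*√5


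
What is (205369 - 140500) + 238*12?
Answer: 67725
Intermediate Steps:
(205369 - 140500) + 238*12 = 64869 + 2856 = 67725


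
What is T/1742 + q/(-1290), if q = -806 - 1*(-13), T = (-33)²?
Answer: 696554/561795 ≈ 1.2399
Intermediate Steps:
T = 1089
q = -793 (q = -806 + 13 = -793)
T/1742 + q/(-1290) = 1089/1742 - 793/(-1290) = 1089*(1/1742) - 793*(-1/1290) = 1089/1742 + 793/1290 = 696554/561795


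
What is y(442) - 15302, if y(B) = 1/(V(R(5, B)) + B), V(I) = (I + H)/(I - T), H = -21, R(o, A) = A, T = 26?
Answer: -2820051070/184293 ≈ -15302.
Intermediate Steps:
V(I) = (-21 + I)/(-26 + I) (V(I) = (I - 21)/(I - 1*26) = (-21 + I)/(I - 26) = (-21 + I)/(-26 + I))
y(B) = 1/(B + (-21 + B)/(-26 + B)) (y(B) = 1/((-21 + B)/(-26 + B) + B) = 1/(B + (-21 + B)/(-26 + B)))
y(442) - 15302 = (-26 + 442)/(-21 + 442 + 442*(-26 + 442)) - 15302 = 416/(-21 + 442 + 442*416) - 15302 = 416/(-21 + 442 + 183872) - 15302 = 416/184293 - 15302 = -2820051070/184293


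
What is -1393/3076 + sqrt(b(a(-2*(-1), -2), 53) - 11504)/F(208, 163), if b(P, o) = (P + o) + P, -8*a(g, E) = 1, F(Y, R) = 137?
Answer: -1393/3076 + I*sqrt(45805)/274 ≈ -0.45286 + 0.7811*I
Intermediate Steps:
a(g, E) = -1/8 (a(g, E) = -1/8*1 = -1/8)
b(P, o) = o + 2*P
-1393/3076 + sqrt(b(a(-2*(-1), -2), 53) - 11504)/F(208, 163) = -1393/3076 + sqrt((53 + 2*(-1/8)) - 11504)/137 = -1393*1/3076 + sqrt((53 - 1/4) - 11504)*(1/137) = -1393/3076 + sqrt(211/4 - 11504)*(1/137) = -1393/3076 + sqrt(-45805/4)*(1/137) = -1393/3076 + (I*sqrt(45805)/2)*(1/137) = -1393/3076 + I*sqrt(45805)/274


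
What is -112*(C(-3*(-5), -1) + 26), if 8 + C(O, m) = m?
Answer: -1904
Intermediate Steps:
C(O, m) = -8 + m
-112*(C(-3*(-5), -1) + 26) = -112*((-8 - 1) + 26) = -112*(-9 + 26) = -112*17 = -1904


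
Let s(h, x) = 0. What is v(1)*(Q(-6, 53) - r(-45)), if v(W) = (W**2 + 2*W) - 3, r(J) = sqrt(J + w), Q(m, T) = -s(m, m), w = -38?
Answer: 0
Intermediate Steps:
Q(m, T) = 0 (Q(m, T) = -1*0 = 0)
r(J) = sqrt(-38 + J) (r(J) = sqrt(J - 38) = sqrt(-38 + J))
v(W) = -3 + W**2 + 2*W
v(1)*(Q(-6, 53) - r(-45)) = (-3 + 1**2 + 2*1)*(0 - sqrt(-38 - 45)) = (-3 + 1 + 2)*(0 - sqrt(-83)) = 0*(0 - I*sqrt(83)) = 0*(-I*sqrt(83)) = 0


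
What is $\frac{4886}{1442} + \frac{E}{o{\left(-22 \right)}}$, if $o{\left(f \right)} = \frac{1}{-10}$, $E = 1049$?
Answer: $- \frac{1080121}{103} \approx -10487.0$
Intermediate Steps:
$o{\left(f \right)} = - \frac{1}{10}$
$\frac{4886}{1442} + \frac{E}{o{\left(-22 \right)}} = \frac{4886}{1442} + \frac{1049}{- \frac{1}{10}} = 4886 \cdot \frac{1}{1442} + 1049 \left(-10\right) = \frac{349}{103} - 10490 = - \frac{1080121}{103}$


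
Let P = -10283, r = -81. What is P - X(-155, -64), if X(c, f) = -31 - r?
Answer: -10333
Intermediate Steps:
X(c, f) = 50 (X(c, f) = -31 - 1*(-81) = -31 + 81 = 50)
P - X(-155, -64) = -10283 - 1*50 = -10283 - 50 = -10333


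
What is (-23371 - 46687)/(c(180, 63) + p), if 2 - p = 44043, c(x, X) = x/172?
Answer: 1506247/946859 ≈ 1.5908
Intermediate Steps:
c(x, X) = x/172 (c(x, X) = x*(1/172) = x/172)
p = -44041 (p = 2 - 1*44043 = 2 - 44043 = -44041)
(-23371 - 46687)/(c(180, 63) + p) = (-23371 - 46687)/((1/172)*180 - 44041) = -70058/(45/43 - 44041) = -70058/(-1893718/43) = -70058*(-43/1893718) = 1506247/946859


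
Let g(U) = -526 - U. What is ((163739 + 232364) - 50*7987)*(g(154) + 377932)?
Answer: -1224937244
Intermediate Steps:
((163739 + 232364) - 50*7987)*(g(154) + 377932) = ((163739 + 232364) - 50*7987)*((-526 - 1*154) + 377932) = (396103 - 399350)*((-526 - 154) + 377932) = -3247*(-680 + 377932) = -3247*377252 = -1224937244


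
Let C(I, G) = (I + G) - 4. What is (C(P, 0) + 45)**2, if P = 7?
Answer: 2304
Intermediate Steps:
C(I, G) = -4 + G + I (C(I, G) = (G + I) - 4 = -4 + G + I)
(C(P, 0) + 45)**2 = ((-4 + 0 + 7) + 45)**2 = (3 + 45)**2 = 48**2 = 2304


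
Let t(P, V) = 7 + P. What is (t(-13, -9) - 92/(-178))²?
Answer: 238144/7921 ≈ 30.065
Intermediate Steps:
(t(-13, -9) - 92/(-178))² = ((7 - 13) - 92/(-178))² = (-6 - 92*(-1/178))² = (-6 + 46/89)² = (-488/89)² = 238144/7921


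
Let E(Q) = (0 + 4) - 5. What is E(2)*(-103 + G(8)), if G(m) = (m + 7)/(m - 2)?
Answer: 201/2 ≈ 100.50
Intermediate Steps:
G(m) = (7 + m)/(-2 + m)
E(Q) = -1 (E(Q) = 4 - 5 = -1)
E(2)*(-103 + G(8)) = -(-103 + (7 + 8)/(-2 + 8)) = -(-103 + 15/6) = -(-103 + (1/6)*15) = -(-103 + 5/2) = -1*(-201/2) = 201/2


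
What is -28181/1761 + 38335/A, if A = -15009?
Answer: -54497396/2936761 ≈ -18.557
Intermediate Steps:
-28181/1761 + 38335/A = -28181/1761 + 38335/(-15009) = -28181*1/1761 + 38335*(-1/15009) = -28181/1761 - 38335/15009 = -54497396/2936761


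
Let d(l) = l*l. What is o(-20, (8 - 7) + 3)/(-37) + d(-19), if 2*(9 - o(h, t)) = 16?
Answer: 13356/37 ≈ 360.97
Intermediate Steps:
o(h, t) = 1 (o(h, t) = 9 - 1/2*16 = 9 - 8 = 1)
d(l) = l**2
o(-20, (8 - 7) + 3)/(-37) + d(-19) = 1/(-37) + (-19)**2 = 1*(-1/37) + 361 = -1/37 + 361 = 13356/37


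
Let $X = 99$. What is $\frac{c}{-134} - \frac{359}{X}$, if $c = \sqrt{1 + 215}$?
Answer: $- \frac{359}{99} - \frac{3 \sqrt{6}}{67} \approx -3.7359$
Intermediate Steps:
$c = 6 \sqrt{6}$ ($c = \sqrt{216} = 6 \sqrt{6} \approx 14.697$)
$\frac{c}{-134} - \frac{359}{X} = \frac{6 \sqrt{6}}{-134} - \frac{359}{99} = 6 \sqrt{6} \left(- \frac{1}{134}\right) - \frac{359}{99} = - \frac{3 \sqrt{6}}{67} - \frac{359}{99} = - \frac{359}{99} - \frac{3 \sqrt{6}}{67}$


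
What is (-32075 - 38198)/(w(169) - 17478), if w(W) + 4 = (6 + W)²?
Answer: -70273/13143 ≈ -5.3468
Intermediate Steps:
w(W) = -4 + (6 + W)²
(-32075 - 38198)/(w(169) - 17478) = (-32075 - 38198)/((-4 + (6 + 169)²) - 17478) = -70273/((-4 + 175²) - 17478) = -70273/((-4 + 30625) - 17478) = -70273/(30621 - 17478) = -70273/13143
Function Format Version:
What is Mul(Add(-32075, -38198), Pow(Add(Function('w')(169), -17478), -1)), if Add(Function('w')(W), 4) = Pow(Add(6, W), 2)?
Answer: Rational(-70273, 13143) ≈ -5.3468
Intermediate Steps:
Function('w')(W) = Add(-4, Pow(Add(6, W), 2))
Mul(Add(-32075, -38198), Pow(Add(Function('w')(169), -17478), -1)) = Mul(Add(-32075, -38198), Pow(Add(Add(-4, Pow(Add(6, 169), 2)), -17478), -1)) = Mul(-70273, Pow(Add(Add(-4, Pow(175, 2)), -17478), -1)) = Mul(-70273, Pow(Add(Add(-4, 30625), -17478), -1)) = Mul(-70273, Pow(Add(30621, -17478), -1)) = Mul(-70273, Pow(13143, -1)) = Mul(-70273, Rational(1, 13143)) = Rational(-70273, 13143)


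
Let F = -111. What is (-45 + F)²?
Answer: 24336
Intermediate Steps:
(-45 + F)² = (-45 - 111)² = (-156)² = 24336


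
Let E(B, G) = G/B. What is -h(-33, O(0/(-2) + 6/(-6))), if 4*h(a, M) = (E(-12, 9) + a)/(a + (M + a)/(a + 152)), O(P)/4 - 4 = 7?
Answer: -16065/62656 ≈ -0.25640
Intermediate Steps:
O(P) = 44 (O(P) = 16 + 4*7 = 16 + 28 = 44)
h(a, M) = (-¾ + a)/(4*(a + (M + a)/(152 + a))) (h(a, M) = ((9/(-12) + a)/(a + (M + a)/(a + 152)))/4 = ((9*(-1/12) + a)/(a + (M + a)/(152 + a)))/4 = ((-¾ + a)/(a + (M + a)/(152 + a)))/4 = (-¾ + a)/(4*(a + (M + a)/(152 + a))))
-h(-33, O(0/(-2) + 6/(-6))) = -(-456 + 4*(-33)² + 605*(-33))/(16*(44 + (-33)² + 153*(-33))) = -(-456 + 4*1089 - 19965)/(16*(44 + 1089 - 5049)) = -(-456 + 4356 - 19965)/(16*(-3916)) = -(-1)*(-16065)/(16*3916) = -1*16065/62656 = -16065/62656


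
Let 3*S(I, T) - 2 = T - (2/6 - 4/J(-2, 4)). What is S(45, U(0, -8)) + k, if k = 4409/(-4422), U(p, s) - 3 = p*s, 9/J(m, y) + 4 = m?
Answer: -487/1474 ≈ -0.33039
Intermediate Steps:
J(m, y) = 9/(-4 + m)
U(p, s) = 3 + p*s
S(I, T) = -1/3 + T/3 (S(I, T) = 2/3 + (T - (2/6 - 4/(9/(-4 - 2))))/3 = 2/3 + (T - (2*(1/6) - 4/(9/(-6))))/3 = 2/3 + (T - (1/3 - 4/(9*(-1/6))))/3 = 2/3 + (T - (1/3 - 4/(-3/2)))/3 = 2/3 + (T - (1/3 - 4*(-2/3)))/3 = 2/3 + (T - (1/3 + 8/3))/3 = 2/3 + (T - 1*3)/3 = 2/3 + (T - 3)/3 = 2/3 + (-3 + T)/3 = 2/3 + (-1 + T/3) = -1/3 + T/3)
k = -4409/4422 (k = 4409*(-1/4422) = -4409/4422 ≈ -0.99706)
S(45, U(0, -8)) + k = (-1/3 + (3 + 0*(-8))/3) - 4409/4422 = (-1/3 + (3 + 0)/3) - 4409/4422 = (-1/3 + (1/3)*3) - 4409/4422 = (-1/3 + 1) - 4409/4422 = 2/3 - 4409/4422 = -487/1474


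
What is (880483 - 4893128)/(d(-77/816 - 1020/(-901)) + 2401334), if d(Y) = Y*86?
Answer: -12395633640/7418339459 ≈ -1.6709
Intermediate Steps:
d(Y) = 86*Y
(880483 - 4893128)/(d(-77/816 - 1020/(-901)) + 2401334) = (880483 - 4893128)/(86*(-77/816 - 1020/(-901)) + 2401334) = -4012645/(86*(-77*1/816 - 1020*(-1/901)) + 2401334) = -4012645/(86*(-77/816 + 60/53) + 2401334) = -4012645/(86*(44879/43248) + 2401334) = -4012645/(1929797/21624 + 2401334) = -4012645/51928376213/21624 = -4012645*21624/51928376213 = -12395633640/7418339459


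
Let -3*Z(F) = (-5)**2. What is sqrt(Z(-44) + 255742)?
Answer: sqrt(2301603)/3 ≈ 505.70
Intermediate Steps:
Z(F) = -25/3 (Z(F) = -1/3*(-5)**2 = -1/3*25 = -25/3)
sqrt(Z(-44) + 255742) = sqrt(-25/3 + 255742) = sqrt(767201/3) = sqrt(2301603)/3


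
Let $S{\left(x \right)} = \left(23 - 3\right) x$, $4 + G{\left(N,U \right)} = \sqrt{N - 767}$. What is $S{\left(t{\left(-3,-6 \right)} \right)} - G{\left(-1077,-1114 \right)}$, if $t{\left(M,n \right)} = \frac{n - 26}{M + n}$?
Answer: $\frac{676}{9} - 2 i \sqrt{461} \approx 75.111 - 42.942 i$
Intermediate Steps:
$t{\left(M,n \right)} = \frac{-26 + n}{M + n}$
$G{\left(N,U \right)} = -4 + \sqrt{-767 + N}$ ($G{\left(N,U \right)} = -4 + \sqrt{N - 767} = -4 + \sqrt{-767 + N}$)
$S{\left(x \right)} = 20 x$
$S{\left(t{\left(-3,-6 \right)} \right)} - G{\left(-1077,-1114 \right)} = 20 \frac{-26 - 6}{-3 - 6} - \left(-4 + \sqrt{-767 - 1077}\right) = 20 \frac{1}{-9} \left(-32\right) - \left(-4 + \sqrt{-1844}\right) = 20 \left(\left(- \frac{1}{9}\right) \left(-32\right)\right) - \left(-4 + 2 i \sqrt{461}\right) = 20 \cdot \frac{32}{9} + \left(4 - 2 i \sqrt{461}\right) = \frac{640}{9} + \left(4 - 2 i \sqrt{461}\right) = \frac{676}{9} - 2 i \sqrt{461}$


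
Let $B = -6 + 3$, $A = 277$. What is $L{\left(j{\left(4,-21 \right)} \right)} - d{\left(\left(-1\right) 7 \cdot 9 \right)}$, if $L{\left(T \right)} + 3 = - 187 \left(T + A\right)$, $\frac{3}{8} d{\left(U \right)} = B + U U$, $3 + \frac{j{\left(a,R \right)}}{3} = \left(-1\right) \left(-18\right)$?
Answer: $-70793$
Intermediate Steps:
$j{\left(a,R \right)} = 45$ ($j{\left(a,R \right)} = -9 + 3 \left(\left(-1\right) \left(-18\right)\right) = -9 + 3 \cdot 18 = -9 + 54 = 45$)
$B = -3$
$d{\left(U \right)} = -8 + \frac{8 U^{2}}{3}$ ($d{\left(U \right)} = \frac{8 \left(-3 + U U\right)}{3} = \frac{8 \left(-3 + U^{2}\right)}{3} = -8 + \frac{8 U^{2}}{3}$)
$L{\left(T \right)} = -51802 - 187 T$ ($L{\left(T \right)} = -3 - 187 \left(T + 277\right) = -3 - 187 \left(277 + T\right) = -3 - \left(51799 + 187 T\right) = -51802 - 187 T$)
$L{\left(j{\left(4,-21 \right)} \right)} - d{\left(\left(-1\right) 7 \cdot 9 \right)} = \left(-51802 - 8415\right) - \left(-8 + \frac{8 \left(\left(-1\right) 7 \cdot 9\right)^{2}}{3}\right) = \left(-51802 - 8415\right) - \left(-8 + \frac{8 \left(\left(-7\right) 9\right)^{2}}{3}\right) = -60217 - \left(-8 + \frac{8 \left(-63\right)^{2}}{3}\right) = -60217 - \left(-8 + \frac{8}{3} \cdot 3969\right) = -60217 - \left(-8 + 10584\right) = -60217 - 10576 = -70793$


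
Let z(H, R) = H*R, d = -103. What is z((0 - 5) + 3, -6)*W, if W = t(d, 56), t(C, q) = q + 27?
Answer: 996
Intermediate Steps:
t(C, q) = 27 + q
W = 83 (W = 27 + 56 = 83)
z((0 - 5) + 3, -6)*W = (((0 - 5) + 3)*(-6))*83 = ((-5 + 3)*(-6))*83 = -2*(-6)*83 = 12*83 = 996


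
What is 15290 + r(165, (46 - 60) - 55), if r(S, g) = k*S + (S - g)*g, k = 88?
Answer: 13664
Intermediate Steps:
r(S, g) = 88*S + g*(S - g) (r(S, g) = 88*S + (S - g)*g = 88*S + g*(S - g))
15290 + r(165, (46 - 60) - 55) = 15290 + (-((46 - 60) - 55)² + 88*165 + 165*((46 - 60) - 55)) = 15290 + (-(-14 - 55)² + 14520 + 165*(-14 - 55)) = 15290 + (-1*(-69)² + 14520 + 165*(-69)) = 15290 + (-1*4761 + 14520 - 11385) = 15290 + (-4761 + 14520 - 11385) = 15290 - 1626 = 13664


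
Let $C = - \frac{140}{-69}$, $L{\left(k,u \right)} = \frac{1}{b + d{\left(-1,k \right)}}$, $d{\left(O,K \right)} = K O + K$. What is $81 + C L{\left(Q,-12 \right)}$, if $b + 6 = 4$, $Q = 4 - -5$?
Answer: $\frac{5519}{69} \approx 79.985$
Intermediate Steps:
$Q = 9$ ($Q = 4 + 5 = 9$)
$b = -2$ ($b = -6 + 4 = -2$)
$d{\left(O,K \right)} = K + K O$
$L{\left(k,u \right)} = - \frac{1}{2}$ ($L{\left(k,u \right)} = \frac{1}{-2 + k \left(1 - 1\right)} = \frac{1}{-2 + k 0} = \frac{1}{-2 + 0} = \frac{1}{-2} = - \frac{1}{2}$)
$C = \frac{140}{69}$ ($C = \left(-140\right) \left(- \frac{1}{69}\right) = \frac{140}{69} \approx 2.029$)
$81 + C L{\left(Q,-12 \right)} = 81 + \frac{140}{69} \left(- \frac{1}{2}\right) = 81 - \frac{70}{69} = \frac{5519}{69}$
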